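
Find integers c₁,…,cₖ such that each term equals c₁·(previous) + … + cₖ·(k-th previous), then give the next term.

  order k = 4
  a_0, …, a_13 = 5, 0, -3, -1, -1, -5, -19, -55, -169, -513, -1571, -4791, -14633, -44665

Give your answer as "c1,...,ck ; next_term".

  a_4 = 2·-1 + 3·-3 + 0·0 + 2·5 = -1
  a_5 = 2·-1 + 3·-1 + 0·-3 + 2·0 = -5
  a_6 = 2·-5 + 3·-1 + 0·-1 + 2·-3 = -19
  a_7 = 2·-19 + 3·-5 + 0·-1 + 2·-1 = -55
  a_8 = 2·-55 + 3·-19 + 0·-5 + 2·-1 = -169
  a_9 = 2·-169 + 3·-55 + 0·-19 + 2·-5 = -513
  a_10 = 2·-513 + 3·-169 + 0·-55 + 2·-19 = -1571
  a_11 = 2·-1571 + 3·-513 + 0·-169 + 2·-55 = -4791
  a_12 = 2·-4791 + 3·-1571 + 0·-513 + 2·-169 = -14633
  a_13 = 2·-14633 + 3·-4791 + 0·-1571 + 2·-513 = -44665
  a_14 = 2·-44665 + 3·-14633 + 0·-4791 + 2·-1571 = -136371

2,3,0,2 ; -136371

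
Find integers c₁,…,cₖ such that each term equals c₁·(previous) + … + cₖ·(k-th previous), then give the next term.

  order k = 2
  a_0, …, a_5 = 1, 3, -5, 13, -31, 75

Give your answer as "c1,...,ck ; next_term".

-2,1 ; -181

  a_2 = -2·3 + 1·1 = -5
  a_3 = -2·-5 + 1·3 = 13
  a_4 = -2·13 + 1·-5 = -31
  a_5 = -2·-31 + 1·13 = 75
  a_6 = -2·75 + 1·-31 = -181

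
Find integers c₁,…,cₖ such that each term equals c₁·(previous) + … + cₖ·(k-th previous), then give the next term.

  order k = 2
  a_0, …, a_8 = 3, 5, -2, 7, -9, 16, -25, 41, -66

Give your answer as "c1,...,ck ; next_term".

-1,1 ; 107

  a_2 = -1·5 + 1·3 = -2
  a_3 = -1·-2 + 1·5 = 7
  a_4 = -1·7 + 1·-2 = -9
  a_5 = -1·-9 + 1·7 = 16
  a_6 = -1·16 + 1·-9 = -25
  a_7 = -1·-25 + 1·16 = 41
  a_8 = -1·41 + 1·-25 = -66
  a_9 = -1·-66 + 1·41 = 107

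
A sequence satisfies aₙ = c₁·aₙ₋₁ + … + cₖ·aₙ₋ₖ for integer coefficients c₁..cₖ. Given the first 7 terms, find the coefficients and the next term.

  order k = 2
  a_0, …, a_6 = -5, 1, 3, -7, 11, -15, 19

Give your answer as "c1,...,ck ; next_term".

  a_2 = -2·1 + -1·-5 = 3
  a_3 = -2·3 + -1·1 = -7
  a_4 = -2·-7 + -1·3 = 11
  a_5 = -2·11 + -1·-7 = -15
  a_6 = -2·-15 + -1·11 = 19
  a_7 = -2·19 + -1·-15 = -23

-2,-1 ; -23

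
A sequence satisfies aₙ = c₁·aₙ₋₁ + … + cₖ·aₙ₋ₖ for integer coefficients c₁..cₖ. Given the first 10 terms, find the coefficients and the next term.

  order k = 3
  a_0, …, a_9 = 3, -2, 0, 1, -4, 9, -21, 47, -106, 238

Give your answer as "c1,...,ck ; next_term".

  a_3 = -2·0 + 1·-2 + 1·3 = 1
  a_4 = -2·1 + 1·0 + 1·-2 = -4
  a_5 = -2·-4 + 1·1 + 1·0 = 9
  a_6 = -2·9 + 1·-4 + 1·1 = -21
  a_7 = -2·-21 + 1·9 + 1·-4 = 47
  a_8 = -2·47 + 1·-21 + 1·9 = -106
  a_9 = -2·-106 + 1·47 + 1·-21 = 238
  a_10 = -2·238 + 1·-106 + 1·47 = -535

-2,1,1 ; -535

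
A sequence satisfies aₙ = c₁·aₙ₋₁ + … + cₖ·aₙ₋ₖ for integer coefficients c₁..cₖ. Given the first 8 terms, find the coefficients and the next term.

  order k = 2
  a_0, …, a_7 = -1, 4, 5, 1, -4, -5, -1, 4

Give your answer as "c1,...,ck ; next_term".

1,-1 ; 5

  a_2 = 1·4 + -1·-1 = 5
  a_3 = 1·5 + -1·4 = 1
  a_4 = 1·1 + -1·5 = -4
  a_5 = 1·-4 + -1·1 = -5
  a_6 = 1·-5 + -1·-4 = -1
  a_7 = 1·-1 + -1·-5 = 4
  a_8 = 1·4 + -1·-1 = 5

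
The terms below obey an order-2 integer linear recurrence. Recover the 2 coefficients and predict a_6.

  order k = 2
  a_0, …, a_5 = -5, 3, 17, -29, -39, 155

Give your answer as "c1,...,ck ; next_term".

-1,-4 ; 1

  a_2 = -1·3 + -4·-5 = 17
  a_3 = -1·17 + -4·3 = -29
  a_4 = -1·-29 + -4·17 = -39
  a_5 = -1·-39 + -4·-29 = 155
  a_6 = -1·155 + -4·-39 = 1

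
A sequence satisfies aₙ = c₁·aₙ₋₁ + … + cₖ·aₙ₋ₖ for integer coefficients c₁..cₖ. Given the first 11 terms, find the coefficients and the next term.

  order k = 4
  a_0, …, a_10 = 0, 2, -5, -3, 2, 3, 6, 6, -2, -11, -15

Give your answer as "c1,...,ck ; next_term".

1,-1,0,-1 ; -10

  a_4 = 1·-3 + -1·-5 + 0·2 + -1·0 = 2
  a_5 = 1·2 + -1·-3 + 0·-5 + -1·2 = 3
  a_6 = 1·3 + -1·2 + 0·-3 + -1·-5 = 6
  a_7 = 1·6 + -1·3 + 0·2 + -1·-3 = 6
  a_8 = 1·6 + -1·6 + 0·3 + -1·2 = -2
  a_9 = 1·-2 + -1·6 + 0·6 + -1·3 = -11
  a_10 = 1·-11 + -1·-2 + 0·6 + -1·6 = -15
  a_11 = 1·-15 + -1·-11 + 0·-2 + -1·6 = -10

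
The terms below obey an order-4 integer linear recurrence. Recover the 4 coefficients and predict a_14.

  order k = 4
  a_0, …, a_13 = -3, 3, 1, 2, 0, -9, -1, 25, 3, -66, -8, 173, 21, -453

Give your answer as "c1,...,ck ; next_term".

  a_4 = 0·2 + -3·1 + 0·3 + -1·-3 = 0
  a_5 = 0·0 + -3·2 + 0·1 + -1·3 = -9
  a_6 = 0·-9 + -3·0 + 0·2 + -1·1 = -1
  a_7 = 0·-1 + -3·-9 + 0·0 + -1·2 = 25
  a_8 = 0·25 + -3·-1 + 0·-9 + -1·0 = 3
  a_9 = 0·3 + -3·25 + 0·-1 + -1·-9 = -66
  a_10 = 0·-66 + -3·3 + 0·25 + -1·-1 = -8
  a_11 = 0·-8 + -3·-66 + 0·3 + -1·25 = 173
  a_12 = 0·173 + -3·-8 + 0·-66 + -1·3 = 21
  a_13 = 0·21 + -3·173 + 0·-8 + -1·-66 = -453
  a_14 = 0·-453 + -3·21 + 0·173 + -1·-8 = -55

0,-3,0,-1 ; -55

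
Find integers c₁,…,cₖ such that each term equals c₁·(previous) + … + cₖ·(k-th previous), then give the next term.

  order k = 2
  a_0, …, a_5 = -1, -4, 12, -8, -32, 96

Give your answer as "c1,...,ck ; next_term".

-2,-4 ; -64

  a_2 = -2·-4 + -4·-1 = 12
  a_3 = -2·12 + -4·-4 = -8
  a_4 = -2·-8 + -4·12 = -32
  a_5 = -2·-32 + -4·-8 = 96
  a_6 = -2·96 + -4·-32 = -64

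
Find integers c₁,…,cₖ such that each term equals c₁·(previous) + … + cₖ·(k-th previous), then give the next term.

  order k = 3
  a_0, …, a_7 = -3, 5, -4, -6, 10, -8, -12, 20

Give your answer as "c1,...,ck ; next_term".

  a_3 = 0·-4 + 0·5 + 2·-3 = -6
  a_4 = 0·-6 + 0·-4 + 2·5 = 10
  a_5 = 0·10 + 0·-6 + 2·-4 = -8
  a_6 = 0·-8 + 0·10 + 2·-6 = -12
  a_7 = 0·-12 + 0·-8 + 2·10 = 20
  a_8 = 0·20 + 0·-12 + 2·-8 = -16

0,0,2 ; -16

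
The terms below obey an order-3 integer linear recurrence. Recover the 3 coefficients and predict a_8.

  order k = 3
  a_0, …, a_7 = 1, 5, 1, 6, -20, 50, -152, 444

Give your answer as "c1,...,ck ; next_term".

  a_3 = -2·1 + 2·5 + -2·1 = 6
  a_4 = -2·6 + 2·1 + -2·5 = -20
  a_5 = -2·-20 + 2·6 + -2·1 = 50
  a_6 = -2·50 + 2·-20 + -2·6 = -152
  a_7 = -2·-152 + 2·50 + -2·-20 = 444
  a_8 = -2·444 + 2·-152 + -2·50 = -1292

-2,2,-2 ; -1292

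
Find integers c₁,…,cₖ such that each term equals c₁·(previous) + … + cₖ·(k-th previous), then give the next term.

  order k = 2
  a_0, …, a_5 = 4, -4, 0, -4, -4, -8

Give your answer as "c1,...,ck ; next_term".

1,1 ; -12

  a_2 = 1·-4 + 1·4 = 0
  a_3 = 1·0 + 1·-4 = -4
  a_4 = 1·-4 + 1·0 = -4
  a_5 = 1·-4 + 1·-4 = -8
  a_6 = 1·-8 + 1·-4 = -12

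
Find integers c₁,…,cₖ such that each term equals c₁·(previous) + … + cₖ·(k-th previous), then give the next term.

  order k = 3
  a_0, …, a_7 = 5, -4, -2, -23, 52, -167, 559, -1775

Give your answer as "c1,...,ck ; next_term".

-2,3,-3 ; 5728

  a_3 = -2·-2 + 3·-4 + -3·5 = -23
  a_4 = -2·-23 + 3·-2 + -3·-4 = 52
  a_5 = -2·52 + 3·-23 + -3·-2 = -167
  a_6 = -2·-167 + 3·52 + -3·-23 = 559
  a_7 = -2·559 + 3·-167 + -3·52 = -1775
  a_8 = -2·-1775 + 3·559 + -3·-167 = 5728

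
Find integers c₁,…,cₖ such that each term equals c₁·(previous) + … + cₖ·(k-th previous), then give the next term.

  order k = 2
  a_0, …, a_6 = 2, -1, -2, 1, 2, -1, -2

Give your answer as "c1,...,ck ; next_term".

0,-1 ; 1

  a_2 = 0·-1 + -1·2 = -2
  a_3 = 0·-2 + -1·-1 = 1
  a_4 = 0·1 + -1·-2 = 2
  a_5 = 0·2 + -1·1 = -1
  a_6 = 0·-1 + -1·2 = -2
  a_7 = 0·-2 + -1·-1 = 1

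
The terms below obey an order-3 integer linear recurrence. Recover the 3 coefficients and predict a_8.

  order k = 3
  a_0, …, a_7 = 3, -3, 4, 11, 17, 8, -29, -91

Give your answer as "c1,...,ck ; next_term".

2,-2,-1 ; -132

  a_3 = 2·4 + -2·-3 + -1·3 = 11
  a_4 = 2·11 + -2·4 + -1·-3 = 17
  a_5 = 2·17 + -2·11 + -1·4 = 8
  a_6 = 2·8 + -2·17 + -1·11 = -29
  a_7 = 2·-29 + -2·8 + -1·17 = -91
  a_8 = 2·-91 + -2·-29 + -1·8 = -132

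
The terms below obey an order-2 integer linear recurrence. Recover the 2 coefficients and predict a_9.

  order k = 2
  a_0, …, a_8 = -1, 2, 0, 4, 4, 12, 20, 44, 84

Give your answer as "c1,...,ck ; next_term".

  a_2 = 1·2 + 2·-1 = 0
  a_3 = 1·0 + 2·2 = 4
  a_4 = 1·4 + 2·0 = 4
  a_5 = 1·4 + 2·4 = 12
  a_6 = 1·12 + 2·4 = 20
  a_7 = 1·20 + 2·12 = 44
  a_8 = 1·44 + 2·20 = 84
  a_9 = 1·84 + 2·44 = 172

1,2 ; 172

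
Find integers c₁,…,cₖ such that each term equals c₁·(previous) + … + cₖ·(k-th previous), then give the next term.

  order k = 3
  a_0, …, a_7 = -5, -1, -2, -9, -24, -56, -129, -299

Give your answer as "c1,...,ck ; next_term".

  a_3 = 3·-2 + -2·-1 + 1·-5 = -9
  a_4 = 3·-9 + -2·-2 + 1·-1 = -24
  a_5 = 3·-24 + -2·-9 + 1·-2 = -56
  a_6 = 3·-56 + -2·-24 + 1·-9 = -129
  a_7 = 3·-129 + -2·-56 + 1·-24 = -299
  a_8 = 3·-299 + -2·-129 + 1·-56 = -695

3,-2,1 ; -695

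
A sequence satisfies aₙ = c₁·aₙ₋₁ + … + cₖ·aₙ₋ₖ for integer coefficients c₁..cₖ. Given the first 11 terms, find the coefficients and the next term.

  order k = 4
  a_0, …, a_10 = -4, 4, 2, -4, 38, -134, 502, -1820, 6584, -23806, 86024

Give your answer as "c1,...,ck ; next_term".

-3,3,2,-3 ; -310862

  a_4 = -3·-4 + 3·2 + 2·4 + -3·-4 = 38
  a_5 = -3·38 + 3·-4 + 2·2 + -3·4 = -134
  a_6 = -3·-134 + 3·38 + 2·-4 + -3·2 = 502
  a_7 = -3·502 + 3·-134 + 2·38 + -3·-4 = -1820
  a_8 = -3·-1820 + 3·502 + 2·-134 + -3·38 = 6584
  a_9 = -3·6584 + 3·-1820 + 2·502 + -3·-134 = -23806
  a_10 = -3·-23806 + 3·6584 + 2·-1820 + -3·502 = 86024
  a_11 = -3·86024 + 3·-23806 + 2·6584 + -3·-1820 = -310862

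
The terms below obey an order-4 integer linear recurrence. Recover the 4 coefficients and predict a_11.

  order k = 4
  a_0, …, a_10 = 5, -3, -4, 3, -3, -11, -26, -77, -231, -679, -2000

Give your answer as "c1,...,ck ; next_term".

2,2,2,1 ; -5897

  a_4 = 2·3 + 2·-4 + 2·-3 + 1·5 = -3
  a_5 = 2·-3 + 2·3 + 2·-4 + 1·-3 = -11
  a_6 = 2·-11 + 2·-3 + 2·3 + 1·-4 = -26
  a_7 = 2·-26 + 2·-11 + 2·-3 + 1·3 = -77
  a_8 = 2·-77 + 2·-26 + 2·-11 + 1·-3 = -231
  a_9 = 2·-231 + 2·-77 + 2·-26 + 1·-11 = -679
  a_10 = 2·-679 + 2·-231 + 2·-77 + 1·-26 = -2000
  a_11 = 2·-2000 + 2·-679 + 2·-231 + 1·-77 = -5897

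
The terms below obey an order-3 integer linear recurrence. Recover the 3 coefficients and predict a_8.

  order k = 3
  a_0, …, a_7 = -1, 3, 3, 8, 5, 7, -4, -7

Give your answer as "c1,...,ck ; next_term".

1,1,-2 ; -25

  a_3 = 1·3 + 1·3 + -2·-1 = 8
  a_4 = 1·8 + 1·3 + -2·3 = 5
  a_5 = 1·5 + 1·8 + -2·3 = 7
  a_6 = 1·7 + 1·5 + -2·8 = -4
  a_7 = 1·-4 + 1·7 + -2·5 = -7
  a_8 = 1·-7 + 1·-4 + -2·7 = -25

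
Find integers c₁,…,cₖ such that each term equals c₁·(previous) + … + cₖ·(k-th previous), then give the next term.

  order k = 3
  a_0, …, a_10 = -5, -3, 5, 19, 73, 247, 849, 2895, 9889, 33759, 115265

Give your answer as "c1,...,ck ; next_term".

3,2,-2 ; 393535

  a_3 = 3·5 + 2·-3 + -2·-5 = 19
  a_4 = 3·19 + 2·5 + -2·-3 = 73
  a_5 = 3·73 + 2·19 + -2·5 = 247
  a_6 = 3·247 + 2·73 + -2·19 = 849
  a_7 = 3·849 + 2·247 + -2·73 = 2895
  a_8 = 3·2895 + 2·849 + -2·247 = 9889
  a_9 = 3·9889 + 2·2895 + -2·849 = 33759
  a_10 = 3·33759 + 2·9889 + -2·2895 = 115265
  a_11 = 3·115265 + 2·33759 + -2·9889 = 393535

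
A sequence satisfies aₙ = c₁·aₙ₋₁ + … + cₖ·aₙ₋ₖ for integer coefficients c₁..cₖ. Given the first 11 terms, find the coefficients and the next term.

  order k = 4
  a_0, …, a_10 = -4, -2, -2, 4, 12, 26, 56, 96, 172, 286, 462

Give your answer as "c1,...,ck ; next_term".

  a_4 = 1·4 + 2·-2 + 0·-2 + -3·-4 = 12
  a_5 = 1·12 + 2·4 + 0·-2 + -3·-2 = 26
  a_6 = 1·26 + 2·12 + 0·4 + -3·-2 = 56
  a_7 = 1·56 + 2·26 + 0·12 + -3·4 = 96
  a_8 = 1·96 + 2·56 + 0·26 + -3·12 = 172
  a_9 = 1·172 + 2·96 + 0·56 + -3·26 = 286
  a_10 = 1·286 + 2·172 + 0·96 + -3·56 = 462
  a_11 = 1·462 + 2·286 + 0·172 + -3·96 = 746

1,2,0,-3 ; 746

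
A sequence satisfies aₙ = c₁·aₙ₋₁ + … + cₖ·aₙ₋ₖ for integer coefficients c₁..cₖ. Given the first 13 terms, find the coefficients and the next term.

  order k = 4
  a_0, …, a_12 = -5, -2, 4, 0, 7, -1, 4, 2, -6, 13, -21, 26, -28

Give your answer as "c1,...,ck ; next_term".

-1,1,1,-1 ; 20

  a_4 = -1·0 + 1·4 + 1·-2 + -1·-5 = 7
  a_5 = -1·7 + 1·0 + 1·4 + -1·-2 = -1
  a_6 = -1·-1 + 1·7 + 1·0 + -1·4 = 4
  a_7 = -1·4 + 1·-1 + 1·7 + -1·0 = 2
  a_8 = -1·2 + 1·4 + 1·-1 + -1·7 = -6
  a_9 = -1·-6 + 1·2 + 1·4 + -1·-1 = 13
  a_10 = -1·13 + 1·-6 + 1·2 + -1·4 = -21
  a_11 = -1·-21 + 1·13 + 1·-6 + -1·2 = 26
  a_12 = -1·26 + 1·-21 + 1·13 + -1·-6 = -28
  a_13 = -1·-28 + 1·26 + 1·-21 + -1·13 = 20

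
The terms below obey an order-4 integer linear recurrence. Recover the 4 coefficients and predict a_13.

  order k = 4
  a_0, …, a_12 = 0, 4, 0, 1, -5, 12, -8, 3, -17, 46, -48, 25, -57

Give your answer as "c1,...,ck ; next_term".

  a_4 = -1·1 + -1·0 + -1·4 + 2·0 = -5
  a_5 = -1·-5 + -1·1 + -1·0 + 2·4 = 12
  a_6 = -1·12 + -1·-5 + -1·1 + 2·0 = -8
  a_7 = -1·-8 + -1·12 + -1·-5 + 2·1 = 3
  a_8 = -1·3 + -1·-8 + -1·12 + 2·-5 = -17
  a_9 = -1·-17 + -1·3 + -1·-8 + 2·12 = 46
  a_10 = -1·46 + -1·-17 + -1·3 + 2·-8 = -48
  a_11 = -1·-48 + -1·46 + -1·-17 + 2·3 = 25
  a_12 = -1·25 + -1·-48 + -1·46 + 2·-17 = -57
  a_13 = -1·-57 + -1·25 + -1·-48 + 2·46 = 172

-1,-1,-1,2 ; 172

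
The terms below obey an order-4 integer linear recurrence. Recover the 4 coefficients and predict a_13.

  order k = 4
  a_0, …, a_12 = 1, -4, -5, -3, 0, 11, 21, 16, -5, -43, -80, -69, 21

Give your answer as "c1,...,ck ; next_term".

1,-1,0,-2 ; 176

  a_4 = 1·-3 + -1·-5 + 0·-4 + -2·1 = 0
  a_5 = 1·0 + -1·-3 + 0·-5 + -2·-4 = 11
  a_6 = 1·11 + -1·0 + 0·-3 + -2·-5 = 21
  a_7 = 1·21 + -1·11 + 0·0 + -2·-3 = 16
  a_8 = 1·16 + -1·21 + 0·11 + -2·0 = -5
  a_9 = 1·-5 + -1·16 + 0·21 + -2·11 = -43
  a_10 = 1·-43 + -1·-5 + 0·16 + -2·21 = -80
  a_11 = 1·-80 + -1·-43 + 0·-5 + -2·16 = -69
  a_12 = 1·-69 + -1·-80 + 0·-43 + -2·-5 = 21
  a_13 = 1·21 + -1·-69 + 0·-80 + -2·-43 = 176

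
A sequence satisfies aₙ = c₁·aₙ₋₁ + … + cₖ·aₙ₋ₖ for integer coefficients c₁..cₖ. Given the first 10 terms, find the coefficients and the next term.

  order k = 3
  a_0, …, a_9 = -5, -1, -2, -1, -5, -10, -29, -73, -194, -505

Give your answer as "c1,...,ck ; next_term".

  a_3 = 2·-2 + 2·-1 + -1·-5 = -1
  a_4 = 2·-1 + 2·-2 + -1·-1 = -5
  a_5 = 2·-5 + 2·-1 + -1·-2 = -10
  a_6 = 2·-10 + 2·-5 + -1·-1 = -29
  a_7 = 2·-29 + 2·-10 + -1·-5 = -73
  a_8 = 2·-73 + 2·-29 + -1·-10 = -194
  a_9 = 2·-194 + 2·-73 + -1·-29 = -505
  a_10 = 2·-505 + 2·-194 + -1·-73 = -1325

2,2,-1 ; -1325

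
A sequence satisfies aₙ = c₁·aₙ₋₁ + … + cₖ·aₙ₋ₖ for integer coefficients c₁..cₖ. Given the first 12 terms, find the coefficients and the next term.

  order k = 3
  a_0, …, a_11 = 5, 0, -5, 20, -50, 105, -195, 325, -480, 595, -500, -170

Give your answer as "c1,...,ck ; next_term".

-3,-2,1 ; 2105

  a_3 = -3·-5 + -2·0 + 1·5 = 20
  a_4 = -3·20 + -2·-5 + 1·0 = -50
  a_5 = -3·-50 + -2·20 + 1·-5 = 105
  a_6 = -3·105 + -2·-50 + 1·20 = -195
  a_7 = -3·-195 + -2·105 + 1·-50 = 325
  a_8 = -3·325 + -2·-195 + 1·105 = -480
  a_9 = -3·-480 + -2·325 + 1·-195 = 595
  a_10 = -3·595 + -2·-480 + 1·325 = -500
  a_11 = -3·-500 + -2·595 + 1·-480 = -170
  a_12 = -3·-170 + -2·-500 + 1·595 = 2105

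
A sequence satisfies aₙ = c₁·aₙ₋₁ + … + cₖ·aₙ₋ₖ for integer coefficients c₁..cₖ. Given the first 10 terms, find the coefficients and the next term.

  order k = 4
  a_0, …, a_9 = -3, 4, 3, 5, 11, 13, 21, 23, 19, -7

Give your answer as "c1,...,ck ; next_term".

2,1,-2,-2 ; -83

  a_4 = 2·5 + 1·3 + -2·4 + -2·-3 = 11
  a_5 = 2·11 + 1·5 + -2·3 + -2·4 = 13
  a_6 = 2·13 + 1·11 + -2·5 + -2·3 = 21
  a_7 = 2·21 + 1·13 + -2·11 + -2·5 = 23
  a_8 = 2·23 + 1·21 + -2·13 + -2·11 = 19
  a_9 = 2·19 + 1·23 + -2·21 + -2·13 = -7
  a_10 = 2·-7 + 1·19 + -2·23 + -2·21 = -83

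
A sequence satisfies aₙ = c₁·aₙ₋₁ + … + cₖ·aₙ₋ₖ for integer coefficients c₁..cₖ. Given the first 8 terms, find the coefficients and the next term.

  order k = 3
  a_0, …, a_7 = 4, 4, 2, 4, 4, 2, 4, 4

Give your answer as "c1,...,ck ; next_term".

0,0,1 ; 2

  a_3 = 0·2 + 0·4 + 1·4 = 4
  a_4 = 0·4 + 0·2 + 1·4 = 4
  a_5 = 0·4 + 0·4 + 1·2 = 2
  a_6 = 0·2 + 0·4 + 1·4 = 4
  a_7 = 0·4 + 0·2 + 1·4 = 4
  a_8 = 0·4 + 0·4 + 1·2 = 2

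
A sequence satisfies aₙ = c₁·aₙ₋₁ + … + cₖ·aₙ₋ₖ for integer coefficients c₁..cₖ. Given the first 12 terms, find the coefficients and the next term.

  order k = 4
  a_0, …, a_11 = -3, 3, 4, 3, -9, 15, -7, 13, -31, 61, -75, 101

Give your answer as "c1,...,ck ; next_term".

  a_4 = -1·3 + 0·4 + 0·3 + 2·-3 = -9
  a_5 = -1·-9 + 0·3 + 0·4 + 2·3 = 15
  a_6 = -1·15 + 0·-9 + 0·3 + 2·4 = -7
  a_7 = -1·-7 + 0·15 + 0·-9 + 2·3 = 13
  a_8 = -1·13 + 0·-7 + 0·15 + 2·-9 = -31
  a_9 = -1·-31 + 0·13 + 0·-7 + 2·15 = 61
  a_10 = -1·61 + 0·-31 + 0·13 + 2·-7 = -75
  a_11 = -1·-75 + 0·61 + 0·-31 + 2·13 = 101
  a_12 = -1·101 + 0·-75 + 0·61 + 2·-31 = -163

-1,0,0,2 ; -163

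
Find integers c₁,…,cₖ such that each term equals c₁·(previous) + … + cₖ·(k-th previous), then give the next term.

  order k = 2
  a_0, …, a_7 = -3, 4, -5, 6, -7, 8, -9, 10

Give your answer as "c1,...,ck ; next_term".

-2,-1 ; -11

  a_2 = -2·4 + -1·-3 = -5
  a_3 = -2·-5 + -1·4 = 6
  a_4 = -2·6 + -1·-5 = -7
  a_5 = -2·-7 + -1·6 = 8
  a_6 = -2·8 + -1·-7 = -9
  a_7 = -2·-9 + -1·8 = 10
  a_8 = -2·10 + -1·-9 = -11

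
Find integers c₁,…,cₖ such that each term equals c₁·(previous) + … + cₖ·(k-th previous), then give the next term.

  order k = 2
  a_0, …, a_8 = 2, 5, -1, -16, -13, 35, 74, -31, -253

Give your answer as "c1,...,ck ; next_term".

  a_2 = 1·5 + -3·2 = -1
  a_3 = 1·-1 + -3·5 = -16
  a_4 = 1·-16 + -3·-1 = -13
  a_5 = 1·-13 + -3·-16 = 35
  a_6 = 1·35 + -3·-13 = 74
  a_7 = 1·74 + -3·35 = -31
  a_8 = 1·-31 + -3·74 = -253
  a_9 = 1·-253 + -3·-31 = -160

1,-3 ; -160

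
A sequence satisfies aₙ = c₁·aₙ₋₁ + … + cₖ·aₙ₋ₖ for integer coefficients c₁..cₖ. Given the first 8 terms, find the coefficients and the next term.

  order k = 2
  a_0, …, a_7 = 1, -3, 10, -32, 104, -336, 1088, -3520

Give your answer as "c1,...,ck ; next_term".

  a_2 = -2·-3 + 4·1 = 10
  a_3 = -2·10 + 4·-3 = -32
  a_4 = -2·-32 + 4·10 = 104
  a_5 = -2·104 + 4·-32 = -336
  a_6 = -2·-336 + 4·104 = 1088
  a_7 = -2·1088 + 4·-336 = -3520
  a_8 = -2·-3520 + 4·1088 = 11392

-2,4 ; 11392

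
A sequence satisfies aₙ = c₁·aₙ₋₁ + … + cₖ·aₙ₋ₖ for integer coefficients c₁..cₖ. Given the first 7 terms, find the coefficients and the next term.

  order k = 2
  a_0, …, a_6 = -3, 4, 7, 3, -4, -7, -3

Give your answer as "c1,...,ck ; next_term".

1,-1 ; 4

  a_2 = 1·4 + -1·-3 = 7
  a_3 = 1·7 + -1·4 = 3
  a_4 = 1·3 + -1·7 = -4
  a_5 = 1·-4 + -1·3 = -7
  a_6 = 1·-7 + -1·-4 = -3
  a_7 = 1·-3 + -1·-7 = 4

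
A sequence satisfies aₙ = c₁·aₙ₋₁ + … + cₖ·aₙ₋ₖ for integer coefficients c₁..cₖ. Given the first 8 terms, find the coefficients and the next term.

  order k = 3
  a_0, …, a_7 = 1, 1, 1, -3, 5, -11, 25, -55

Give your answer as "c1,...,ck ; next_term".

-2,0,-1 ; 121

  a_3 = -2·1 + 0·1 + -1·1 = -3
  a_4 = -2·-3 + 0·1 + -1·1 = 5
  a_5 = -2·5 + 0·-3 + -1·1 = -11
  a_6 = -2·-11 + 0·5 + -1·-3 = 25
  a_7 = -2·25 + 0·-11 + -1·5 = -55
  a_8 = -2·-55 + 0·25 + -1·-11 = 121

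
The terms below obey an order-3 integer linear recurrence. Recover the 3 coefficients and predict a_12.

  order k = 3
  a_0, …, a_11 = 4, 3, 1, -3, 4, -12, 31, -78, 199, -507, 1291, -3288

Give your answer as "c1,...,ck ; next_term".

  a_3 = -2·1 + 1·3 + -1·4 = -3
  a_4 = -2·-3 + 1·1 + -1·3 = 4
  a_5 = -2·4 + 1·-3 + -1·1 = -12
  a_6 = -2·-12 + 1·4 + -1·-3 = 31
  a_7 = -2·31 + 1·-12 + -1·4 = -78
  a_8 = -2·-78 + 1·31 + -1·-12 = 199
  a_9 = -2·199 + 1·-78 + -1·31 = -507
  a_10 = -2·-507 + 1·199 + -1·-78 = 1291
  a_11 = -2·1291 + 1·-507 + -1·199 = -3288
  a_12 = -2·-3288 + 1·1291 + -1·-507 = 8374

-2,1,-1 ; 8374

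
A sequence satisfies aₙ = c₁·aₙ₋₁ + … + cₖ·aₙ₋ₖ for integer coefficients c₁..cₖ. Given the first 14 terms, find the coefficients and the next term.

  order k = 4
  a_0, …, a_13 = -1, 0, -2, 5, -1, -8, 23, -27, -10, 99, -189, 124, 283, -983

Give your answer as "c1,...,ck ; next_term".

-1,-1,2,-2 ; 1326

  a_4 = -1·5 + -1·-2 + 2·0 + -2·-1 = -1
  a_5 = -1·-1 + -1·5 + 2·-2 + -2·0 = -8
  a_6 = -1·-8 + -1·-1 + 2·5 + -2·-2 = 23
  a_7 = -1·23 + -1·-8 + 2·-1 + -2·5 = -27
  a_8 = -1·-27 + -1·23 + 2·-8 + -2·-1 = -10
  a_9 = -1·-10 + -1·-27 + 2·23 + -2·-8 = 99
  a_10 = -1·99 + -1·-10 + 2·-27 + -2·23 = -189
  a_11 = -1·-189 + -1·99 + 2·-10 + -2·-27 = 124
  a_12 = -1·124 + -1·-189 + 2·99 + -2·-10 = 283
  a_13 = -1·283 + -1·124 + 2·-189 + -2·99 = -983
  a_14 = -1·-983 + -1·283 + 2·124 + -2·-189 = 1326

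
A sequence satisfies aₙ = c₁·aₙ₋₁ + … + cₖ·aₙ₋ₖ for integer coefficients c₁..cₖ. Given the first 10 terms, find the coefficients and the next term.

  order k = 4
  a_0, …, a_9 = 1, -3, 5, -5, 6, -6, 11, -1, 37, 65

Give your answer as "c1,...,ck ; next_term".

2,3,0,1 ; 252

  a_4 = 2·-5 + 3·5 + 0·-3 + 1·1 = 6
  a_5 = 2·6 + 3·-5 + 0·5 + 1·-3 = -6
  a_6 = 2·-6 + 3·6 + 0·-5 + 1·5 = 11
  a_7 = 2·11 + 3·-6 + 0·6 + 1·-5 = -1
  a_8 = 2·-1 + 3·11 + 0·-6 + 1·6 = 37
  a_9 = 2·37 + 3·-1 + 0·11 + 1·-6 = 65
  a_10 = 2·65 + 3·37 + 0·-1 + 1·11 = 252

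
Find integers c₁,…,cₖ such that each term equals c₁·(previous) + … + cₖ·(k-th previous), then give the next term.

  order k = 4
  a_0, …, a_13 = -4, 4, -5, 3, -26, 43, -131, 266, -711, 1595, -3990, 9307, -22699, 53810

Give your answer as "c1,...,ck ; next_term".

  a_4 = -1·3 + 3·-5 + 0·4 + 2·-4 = -26
  a_5 = -1·-26 + 3·3 + 0·-5 + 2·4 = 43
  a_6 = -1·43 + 3·-26 + 0·3 + 2·-5 = -131
  a_7 = -1·-131 + 3·43 + 0·-26 + 2·3 = 266
  a_8 = -1·266 + 3·-131 + 0·43 + 2·-26 = -711
  a_9 = -1·-711 + 3·266 + 0·-131 + 2·43 = 1595
  a_10 = -1·1595 + 3·-711 + 0·266 + 2·-131 = -3990
  a_11 = -1·-3990 + 3·1595 + 0·-711 + 2·266 = 9307
  a_12 = -1·9307 + 3·-3990 + 0·1595 + 2·-711 = -22699
  a_13 = -1·-22699 + 3·9307 + 0·-3990 + 2·1595 = 53810
  a_14 = -1·53810 + 3·-22699 + 0·9307 + 2·-3990 = -129887

-1,3,0,2 ; -129887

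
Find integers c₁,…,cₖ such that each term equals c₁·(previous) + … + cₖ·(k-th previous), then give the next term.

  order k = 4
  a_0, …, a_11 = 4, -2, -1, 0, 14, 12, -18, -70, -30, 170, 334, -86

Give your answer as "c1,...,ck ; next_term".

  a_4 = 1·0 + -2·-1 + -2·-2 + 2·4 = 14
  a_5 = 1·14 + -2·0 + -2·-1 + 2·-2 = 12
  a_6 = 1·12 + -2·14 + -2·0 + 2·-1 = -18
  a_7 = 1·-18 + -2·12 + -2·14 + 2·0 = -70
  a_8 = 1·-70 + -2·-18 + -2·12 + 2·14 = -30
  a_9 = 1·-30 + -2·-70 + -2·-18 + 2·12 = 170
  a_10 = 1·170 + -2·-30 + -2·-70 + 2·-18 = 334
  a_11 = 1·334 + -2·170 + -2·-30 + 2·-70 = -86
  a_12 = 1·-86 + -2·334 + -2·170 + 2·-30 = -1154

1,-2,-2,2 ; -1154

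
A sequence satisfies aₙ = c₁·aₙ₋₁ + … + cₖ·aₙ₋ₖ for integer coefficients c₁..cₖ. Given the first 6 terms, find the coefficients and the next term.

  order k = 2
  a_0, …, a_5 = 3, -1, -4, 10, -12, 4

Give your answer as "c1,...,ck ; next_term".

-2,-2 ; 16

  a_2 = -2·-1 + -2·3 = -4
  a_3 = -2·-4 + -2·-1 = 10
  a_4 = -2·10 + -2·-4 = -12
  a_5 = -2·-12 + -2·10 = 4
  a_6 = -2·4 + -2·-12 = 16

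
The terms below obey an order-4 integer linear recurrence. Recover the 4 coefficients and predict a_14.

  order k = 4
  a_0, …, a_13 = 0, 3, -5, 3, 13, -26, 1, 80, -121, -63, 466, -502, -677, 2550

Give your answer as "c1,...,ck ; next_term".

  a_4 = -1·3 + -2·-5 + 2·3 + 1·0 = 13
  a_5 = -1·13 + -2·3 + 2·-5 + 1·3 = -26
  a_6 = -1·-26 + -2·13 + 2·3 + 1·-5 = 1
  a_7 = -1·1 + -2·-26 + 2·13 + 1·3 = 80
  a_8 = -1·80 + -2·1 + 2·-26 + 1·13 = -121
  a_9 = -1·-121 + -2·80 + 2·1 + 1·-26 = -63
  a_10 = -1·-63 + -2·-121 + 2·80 + 1·1 = 466
  a_11 = -1·466 + -2·-63 + 2·-121 + 1·80 = -502
  a_12 = -1·-502 + -2·466 + 2·-63 + 1·-121 = -677
  a_13 = -1·-677 + -2·-502 + 2·466 + 1·-63 = 2550
  a_14 = -1·2550 + -2·-677 + 2·-502 + 1·466 = -1734

-1,-2,2,1 ; -1734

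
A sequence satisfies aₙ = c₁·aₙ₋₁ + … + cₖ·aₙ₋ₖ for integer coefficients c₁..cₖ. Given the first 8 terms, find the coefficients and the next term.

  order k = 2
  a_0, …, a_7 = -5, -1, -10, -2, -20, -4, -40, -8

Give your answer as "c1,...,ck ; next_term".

0,2 ; -80

  a_2 = 0·-1 + 2·-5 = -10
  a_3 = 0·-10 + 2·-1 = -2
  a_4 = 0·-2 + 2·-10 = -20
  a_5 = 0·-20 + 2·-2 = -4
  a_6 = 0·-4 + 2·-20 = -40
  a_7 = 0·-40 + 2·-4 = -8
  a_8 = 0·-8 + 2·-40 = -80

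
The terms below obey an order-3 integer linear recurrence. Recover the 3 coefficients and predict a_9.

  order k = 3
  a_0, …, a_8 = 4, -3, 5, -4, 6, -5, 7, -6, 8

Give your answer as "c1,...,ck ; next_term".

  a_3 = -1·5 + 1·-3 + 1·4 = -4
  a_4 = -1·-4 + 1·5 + 1·-3 = 6
  a_5 = -1·6 + 1·-4 + 1·5 = -5
  a_6 = -1·-5 + 1·6 + 1·-4 = 7
  a_7 = -1·7 + 1·-5 + 1·6 = -6
  a_8 = -1·-6 + 1·7 + 1·-5 = 8
  a_9 = -1·8 + 1·-6 + 1·7 = -7

-1,1,1 ; -7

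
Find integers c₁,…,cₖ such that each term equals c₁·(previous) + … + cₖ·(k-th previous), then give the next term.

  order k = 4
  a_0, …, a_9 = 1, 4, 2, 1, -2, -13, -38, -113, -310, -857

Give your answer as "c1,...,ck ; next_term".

2,3,-2,-2 ; -2342

  a_4 = 2·1 + 3·2 + -2·4 + -2·1 = -2
  a_5 = 2·-2 + 3·1 + -2·2 + -2·4 = -13
  a_6 = 2·-13 + 3·-2 + -2·1 + -2·2 = -38
  a_7 = 2·-38 + 3·-13 + -2·-2 + -2·1 = -113
  a_8 = 2·-113 + 3·-38 + -2·-13 + -2·-2 = -310
  a_9 = 2·-310 + 3·-113 + -2·-38 + -2·-13 = -857
  a_10 = 2·-857 + 3·-310 + -2·-113 + -2·-38 = -2342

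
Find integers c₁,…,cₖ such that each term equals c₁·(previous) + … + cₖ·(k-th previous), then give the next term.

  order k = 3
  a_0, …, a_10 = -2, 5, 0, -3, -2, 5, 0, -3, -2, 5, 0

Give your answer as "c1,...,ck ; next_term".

  a_3 = -1·0 + -1·5 + -1·-2 = -3
  a_4 = -1·-3 + -1·0 + -1·5 = -2
  a_5 = -1·-2 + -1·-3 + -1·0 = 5
  a_6 = -1·5 + -1·-2 + -1·-3 = 0
  a_7 = -1·0 + -1·5 + -1·-2 = -3
  a_8 = -1·-3 + -1·0 + -1·5 = -2
  a_9 = -1·-2 + -1·-3 + -1·0 = 5
  a_10 = -1·5 + -1·-2 + -1·-3 = 0
  a_11 = -1·0 + -1·5 + -1·-2 = -3

-1,-1,-1 ; -3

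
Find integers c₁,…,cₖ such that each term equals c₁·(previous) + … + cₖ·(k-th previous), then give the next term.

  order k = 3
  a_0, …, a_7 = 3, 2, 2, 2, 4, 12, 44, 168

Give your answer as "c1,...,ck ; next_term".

4,0,-2 ; 648

  a_3 = 4·2 + 0·2 + -2·3 = 2
  a_4 = 4·2 + 0·2 + -2·2 = 4
  a_5 = 4·4 + 0·2 + -2·2 = 12
  a_6 = 4·12 + 0·4 + -2·2 = 44
  a_7 = 4·44 + 0·12 + -2·4 = 168
  a_8 = 4·168 + 0·44 + -2·12 = 648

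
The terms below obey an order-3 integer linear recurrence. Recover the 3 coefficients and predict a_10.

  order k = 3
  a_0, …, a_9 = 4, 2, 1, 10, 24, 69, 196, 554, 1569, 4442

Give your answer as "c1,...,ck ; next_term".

  a_3 = 2·1 + 2·2 + 1·4 = 10
  a_4 = 2·10 + 2·1 + 1·2 = 24
  a_5 = 2·24 + 2·10 + 1·1 = 69
  a_6 = 2·69 + 2·24 + 1·10 = 196
  a_7 = 2·196 + 2·69 + 1·24 = 554
  a_8 = 2·554 + 2·196 + 1·69 = 1569
  a_9 = 2·1569 + 2·554 + 1·196 = 4442
  a_10 = 2·4442 + 2·1569 + 1·554 = 12576

2,2,1 ; 12576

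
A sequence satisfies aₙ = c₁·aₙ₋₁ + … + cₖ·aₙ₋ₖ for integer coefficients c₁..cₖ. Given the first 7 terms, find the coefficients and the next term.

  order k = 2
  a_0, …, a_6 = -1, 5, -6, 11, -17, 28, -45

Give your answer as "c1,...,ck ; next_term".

  a_2 = -1·5 + 1·-1 = -6
  a_3 = -1·-6 + 1·5 = 11
  a_4 = -1·11 + 1·-6 = -17
  a_5 = -1·-17 + 1·11 = 28
  a_6 = -1·28 + 1·-17 = -45
  a_7 = -1·-45 + 1·28 = 73

-1,1 ; 73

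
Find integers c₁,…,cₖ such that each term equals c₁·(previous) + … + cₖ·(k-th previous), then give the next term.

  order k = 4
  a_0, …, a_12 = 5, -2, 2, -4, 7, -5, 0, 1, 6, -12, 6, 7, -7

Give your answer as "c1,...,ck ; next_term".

  a_4 = -1·-4 + -1·2 + 0·-2 + 1·5 = 7
  a_5 = -1·7 + -1·-4 + 0·2 + 1·-2 = -5
  a_6 = -1·-5 + -1·7 + 0·-4 + 1·2 = 0
  a_7 = -1·0 + -1·-5 + 0·7 + 1·-4 = 1
  a_8 = -1·1 + -1·0 + 0·-5 + 1·7 = 6
  a_9 = -1·6 + -1·1 + 0·0 + 1·-5 = -12
  a_10 = -1·-12 + -1·6 + 0·1 + 1·0 = 6
  a_11 = -1·6 + -1·-12 + 0·6 + 1·1 = 7
  a_12 = -1·7 + -1·6 + 0·-12 + 1·6 = -7
  a_13 = -1·-7 + -1·7 + 0·6 + 1·-12 = -12

-1,-1,0,1 ; -12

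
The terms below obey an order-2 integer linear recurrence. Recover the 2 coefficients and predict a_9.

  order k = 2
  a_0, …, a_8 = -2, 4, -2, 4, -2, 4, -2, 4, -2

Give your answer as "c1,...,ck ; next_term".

0,1 ; 4

  a_2 = 0·4 + 1·-2 = -2
  a_3 = 0·-2 + 1·4 = 4
  a_4 = 0·4 + 1·-2 = -2
  a_5 = 0·-2 + 1·4 = 4
  a_6 = 0·4 + 1·-2 = -2
  a_7 = 0·-2 + 1·4 = 4
  a_8 = 0·4 + 1·-2 = -2
  a_9 = 0·-2 + 1·4 = 4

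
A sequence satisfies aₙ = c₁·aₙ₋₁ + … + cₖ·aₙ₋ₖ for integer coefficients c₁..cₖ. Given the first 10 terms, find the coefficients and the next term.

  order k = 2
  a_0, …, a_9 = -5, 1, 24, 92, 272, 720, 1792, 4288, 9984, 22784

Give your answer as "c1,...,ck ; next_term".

4,-4 ; 51200

  a_2 = 4·1 + -4·-5 = 24
  a_3 = 4·24 + -4·1 = 92
  a_4 = 4·92 + -4·24 = 272
  a_5 = 4·272 + -4·92 = 720
  a_6 = 4·720 + -4·272 = 1792
  a_7 = 4·1792 + -4·720 = 4288
  a_8 = 4·4288 + -4·1792 = 9984
  a_9 = 4·9984 + -4·4288 = 22784
  a_10 = 4·22784 + -4·9984 = 51200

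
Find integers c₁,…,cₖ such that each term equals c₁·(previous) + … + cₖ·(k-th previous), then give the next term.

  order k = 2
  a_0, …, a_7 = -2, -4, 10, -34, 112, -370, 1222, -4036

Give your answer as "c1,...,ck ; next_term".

  a_2 = -3·-4 + 1·-2 = 10
  a_3 = -3·10 + 1·-4 = -34
  a_4 = -3·-34 + 1·10 = 112
  a_5 = -3·112 + 1·-34 = -370
  a_6 = -3·-370 + 1·112 = 1222
  a_7 = -3·1222 + 1·-370 = -4036
  a_8 = -3·-4036 + 1·1222 = 13330

-3,1 ; 13330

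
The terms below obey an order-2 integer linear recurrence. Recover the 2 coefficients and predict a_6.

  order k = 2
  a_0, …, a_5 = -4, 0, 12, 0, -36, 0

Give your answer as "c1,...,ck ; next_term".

  a_2 = 0·0 + -3·-4 = 12
  a_3 = 0·12 + -3·0 = 0
  a_4 = 0·0 + -3·12 = -36
  a_5 = 0·-36 + -3·0 = 0
  a_6 = 0·0 + -3·-36 = 108

0,-3 ; 108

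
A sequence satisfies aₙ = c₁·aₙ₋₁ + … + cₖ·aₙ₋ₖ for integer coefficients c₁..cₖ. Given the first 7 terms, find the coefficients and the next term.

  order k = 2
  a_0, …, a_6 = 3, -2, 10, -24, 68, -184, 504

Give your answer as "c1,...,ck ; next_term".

-2,2 ; -1376

  a_2 = -2·-2 + 2·3 = 10
  a_3 = -2·10 + 2·-2 = -24
  a_4 = -2·-24 + 2·10 = 68
  a_5 = -2·68 + 2·-24 = -184
  a_6 = -2·-184 + 2·68 = 504
  a_7 = -2·504 + 2·-184 = -1376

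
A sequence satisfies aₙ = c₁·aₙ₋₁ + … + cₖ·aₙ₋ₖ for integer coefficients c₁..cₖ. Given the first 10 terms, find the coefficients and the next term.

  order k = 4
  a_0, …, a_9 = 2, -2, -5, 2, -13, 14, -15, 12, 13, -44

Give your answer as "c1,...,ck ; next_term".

  a_4 = -1·2 + 1·-5 + 1·-2 + -2·2 = -13
  a_5 = -1·-13 + 1·2 + 1·-5 + -2·-2 = 14
  a_6 = -1·14 + 1·-13 + 1·2 + -2·-5 = -15
  a_7 = -1·-15 + 1·14 + 1·-13 + -2·2 = 12
  a_8 = -1·12 + 1·-15 + 1·14 + -2·-13 = 13
  a_9 = -1·13 + 1·12 + 1·-15 + -2·14 = -44
  a_10 = -1·-44 + 1·13 + 1·12 + -2·-15 = 99

-1,1,1,-2 ; 99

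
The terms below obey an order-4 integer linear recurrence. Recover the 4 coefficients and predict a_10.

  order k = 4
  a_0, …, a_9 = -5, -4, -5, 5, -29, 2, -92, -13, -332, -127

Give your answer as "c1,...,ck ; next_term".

  a_4 = 0·5 + 3·-5 + 1·-4 + 2·-5 = -29
  a_5 = 0·-29 + 3·5 + 1·-5 + 2·-4 = 2
  a_6 = 0·2 + 3·-29 + 1·5 + 2·-5 = -92
  a_7 = 0·-92 + 3·2 + 1·-29 + 2·5 = -13
  a_8 = 0·-13 + 3·-92 + 1·2 + 2·-29 = -332
  a_9 = 0·-332 + 3·-13 + 1·-92 + 2·2 = -127
  a_10 = 0·-127 + 3·-332 + 1·-13 + 2·-92 = -1193

0,3,1,2 ; -1193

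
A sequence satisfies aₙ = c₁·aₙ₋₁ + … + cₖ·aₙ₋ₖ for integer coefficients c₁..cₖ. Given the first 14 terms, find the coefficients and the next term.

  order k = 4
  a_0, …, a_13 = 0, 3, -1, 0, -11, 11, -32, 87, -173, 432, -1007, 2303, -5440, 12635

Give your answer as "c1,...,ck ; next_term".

  a_4 = -1·0 + 2·-1 + -3·3 + -1·0 = -11
  a_5 = -1·-11 + 2·0 + -3·-1 + -1·3 = 11
  a_6 = -1·11 + 2·-11 + -3·0 + -1·-1 = -32
  a_7 = -1·-32 + 2·11 + -3·-11 + -1·0 = 87
  a_8 = -1·87 + 2·-32 + -3·11 + -1·-11 = -173
  a_9 = -1·-173 + 2·87 + -3·-32 + -1·11 = 432
  a_10 = -1·432 + 2·-173 + -3·87 + -1·-32 = -1007
  a_11 = -1·-1007 + 2·432 + -3·-173 + -1·87 = 2303
  a_12 = -1·2303 + 2·-1007 + -3·432 + -1·-173 = -5440
  a_13 = -1·-5440 + 2·2303 + -3·-1007 + -1·432 = 12635
  a_14 = -1·12635 + 2·-5440 + -3·2303 + -1·-1007 = -29417

-1,2,-3,-1 ; -29417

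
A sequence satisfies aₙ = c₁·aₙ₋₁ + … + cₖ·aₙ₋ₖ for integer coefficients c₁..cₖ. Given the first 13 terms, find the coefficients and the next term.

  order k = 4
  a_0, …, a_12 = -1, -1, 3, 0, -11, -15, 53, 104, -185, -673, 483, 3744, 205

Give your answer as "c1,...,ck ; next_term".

  a_4 = 0·0 + -4·3 + -4·-1 + 3·-1 = -11
  a_5 = 0·-11 + -4·0 + -4·3 + 3·-1 = -15
  a_6 = 0·-15 + -4·-11 + -4·0 + 3·3 = 53
  a_7 = 0·53 + -4·-15 + -4·-11 + 3·0 = 104
  a_8 = 0·104 + -4·53 + -4·-15 + 3·-11 = -185
  a_9 = 0·-185 + -4·104 + -4·53 + 3·-15 = -673
  a_10 = 0·-673 + -4·-185 + -4·104 + 3·53 = 483
  a_11 = 0·483 + -4·-673 + -4·-185 + 3·104 = 3744
  a_12 = 0·3744 + -4·483 + -4·-673 + 3·-185 = 205
  a_13 = 0·205 + -4·3744 + -4·483 + 3·-673 = -18927

0,-4,-4,3 ; -18927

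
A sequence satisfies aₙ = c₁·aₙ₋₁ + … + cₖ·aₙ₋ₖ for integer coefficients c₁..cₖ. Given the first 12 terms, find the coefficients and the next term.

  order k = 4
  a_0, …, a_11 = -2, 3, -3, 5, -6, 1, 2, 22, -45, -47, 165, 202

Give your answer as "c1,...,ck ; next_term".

-1,-4,-3,2 ; -811

  a_4 = -1·5 + -4·-3 + -3·3 + 2·-2 = -6
  a_5 = -1·-6 + -4·5 + -3·-3 + 2·3 = 1
  a_6 = -1·1 + -4·-6 + -3·5 + 2·-3 = 2
  a_7 = -1·2 + -4·1 + -3·-6 + 2·5 = 22
  a_8 = -1·22 + -4·2 + -3·1 + 2·-6 = -45
  a_9 = -1·-45 + -4·22 + -3·2 + 2·1 = -47
  a_10 = -1·-47 + -4·-45 + -3·22 + 2·2 = 165
  a_11 = -1·165 + -4·-47 + -3·-45 + 2·22 = 202
  a_12 = -1·202 + -4·165 + -3·-47 + 2·-45 = -811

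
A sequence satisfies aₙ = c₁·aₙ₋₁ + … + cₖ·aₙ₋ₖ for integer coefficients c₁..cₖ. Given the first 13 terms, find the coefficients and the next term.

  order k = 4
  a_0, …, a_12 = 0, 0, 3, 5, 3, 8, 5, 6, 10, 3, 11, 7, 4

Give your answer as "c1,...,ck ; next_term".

0,1,1,-1 ; 15

  a_4 = 0·5 + 1·3 + 1·0 + -1·0 = 3
  a_5 = 0·3 + 1·5 + 1·3 + -1·0 = 8
  a_6 = 0·8 + 1·3 + 1·5 + -1·3 = 5
  a_7 = 0·5 + 1·8 + 1·3 + -1·5 = 6
  a_8 = 0·6 + 1·5 + 1·8 + -1·3 = 10
  a_9 = 0·10 + 1·6 + 1·5 + -1·8 = 3
  a_10 = 0·3 + 1·10 + 1·6 + -1·5 = 11
  a_11 = 0·11 + 1·3 + 1·10 + -1·6 = 7
  a_12 = 0·7 + 1·11 + 1·3 + -1·10 = 4
  a_13 = 0·4 + 1·7 + 1·11 + -1·3 = 15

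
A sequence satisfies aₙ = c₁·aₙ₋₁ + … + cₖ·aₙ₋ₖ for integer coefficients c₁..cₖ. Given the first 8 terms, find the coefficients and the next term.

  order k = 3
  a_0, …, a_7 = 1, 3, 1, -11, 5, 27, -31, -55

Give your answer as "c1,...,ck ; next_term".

  a_3 = -1·1 + -3·3 + -1·1 = -11
  a_4 = -1·-11 + -3·1 + -1·3 = 5
  a_5 = -1·5 + -3·-11 + -1·1 = 27
  a_6 = -1·27 + -3·5 + -1·-11 = -31
  a_7 = -1·-31 + -3·27 + -1·5 = -55
  a_8 = -1·-55 + -3·-31 + -1·27 = 121

-1,-3,-1 ; 121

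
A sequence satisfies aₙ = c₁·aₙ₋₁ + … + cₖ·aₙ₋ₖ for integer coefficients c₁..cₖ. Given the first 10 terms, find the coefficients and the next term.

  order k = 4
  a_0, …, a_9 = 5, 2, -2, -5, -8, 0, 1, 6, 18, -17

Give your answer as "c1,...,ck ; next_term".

-1,0,1,-3 ; 20

  a_4 = -1·-5 + 0·-2 + 1·2 + -3·5 = -8
  a_5 = -1·-8 + 0·-5 + 1·-2 + -3·2 = 0
  a_6 = -1·0 + 0·-8 + 1·-5 + -3·-2 = 1
  a_7 = -1·1 + 0·0 + 1·-8 + -3·-5 = 6
  a_8 = -1·6 + 0·1 + 1·0 + -3·-8 = 18
  a_9 = -1·18 + 0·6 + 1·1 + -3·0 = -17
  a_10 = -1·-17 + 0·18 + 1·6 + -3·1 = 20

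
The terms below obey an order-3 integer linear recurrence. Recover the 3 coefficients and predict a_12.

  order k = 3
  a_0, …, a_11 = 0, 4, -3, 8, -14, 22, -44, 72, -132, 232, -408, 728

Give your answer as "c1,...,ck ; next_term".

  a_3 = 0·-3 + 2·4 + -2·0 = 8
  a_4 = 0·8 + 2·-3 + -2·4 = -14
  a_5 = 0·-14 + 2·8 + -2·-3 = 22
  a_6 = 0·22 + 2·-14 + -2·8 = -44
  a_7 = 0·-44 + 2·22 + -2·-14 = 72
  a_8 = 0·72 + 2·-44 + -2·22 = -132
  a_9 = 0·-132 + 2·72 + -2·-44 = 232
  a_10 = 0·232 + 2·-132 + -2·72 = -408
  a_11 = 0·-408 + 2·232 + -2·-132 = 728
  a_12 = 0·728 + 2·-408 + -2·232 = -1280

0,2,-2 ; -1280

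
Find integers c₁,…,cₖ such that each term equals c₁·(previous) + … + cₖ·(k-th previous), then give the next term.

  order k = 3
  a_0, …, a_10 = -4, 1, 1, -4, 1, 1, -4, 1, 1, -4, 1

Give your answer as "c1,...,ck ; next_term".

  a_3 = 0·1 + 0·1 + 1·-4 = -4
  a_4 = 0·-4 + 0·1 + 1·1 = 1
  a_5 = 0·1 + 0·-4 + 1·1 = 1
  a_6 = 0·1 + 0·1 + 1·-4 = -4
  a_7 = 0·-4 + 0·1 + 1·1 = 1
  a_8 = 0·1 + 0·-4 + 1·1 = 1
  a_9 = 0·1 + 0·1 + 1·-4 = -4
  a_10 = 0·-4 + 0·1 + 1·1 = 1
  a_11 = 0·1 + 0·-4 + 1·1 = 1

0,0,1 ; 1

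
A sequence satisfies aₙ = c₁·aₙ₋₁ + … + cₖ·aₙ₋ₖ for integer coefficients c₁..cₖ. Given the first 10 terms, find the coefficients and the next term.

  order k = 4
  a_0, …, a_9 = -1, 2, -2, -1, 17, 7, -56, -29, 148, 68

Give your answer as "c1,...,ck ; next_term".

  a_4 = 1·-1 + -4·-2 + 3·2 + -4·-1 = 17
  a_5 = 1·17 + -4·-1 + 3·-2 + -4·2 = 7
  a_6 = 1·7 + -4·17 + 3·-1 + -4·-2 = -56
  a_7 = 1·-56 + -4·7 + 3·17 + -4·-1 = -29
  a_8 = 1·-29 + -4·-56 + 3·7 + -4·17 = 148
  a_9 = 1·148 + -4·-29 + 3·-56 + -4·7 = 68
  a_10 = 1·68 + -4·148 + 3·-29 + -4·-56 = -387

1,-4,3,-4 ; -387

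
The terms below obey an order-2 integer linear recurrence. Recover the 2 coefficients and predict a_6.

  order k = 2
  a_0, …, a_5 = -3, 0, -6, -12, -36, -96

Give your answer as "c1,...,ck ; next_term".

2,2 ; -264

  a_2 = 2·0 + 2·-3 = -6
  a_3 = 2·-6 + 2·0 = -12
  a_4 = 2·-12 + 2·-6 = -36
  a_5 = 2·-36 + 2·-12 = -96
  a_6 = 2·-96 + 2·-36 = -264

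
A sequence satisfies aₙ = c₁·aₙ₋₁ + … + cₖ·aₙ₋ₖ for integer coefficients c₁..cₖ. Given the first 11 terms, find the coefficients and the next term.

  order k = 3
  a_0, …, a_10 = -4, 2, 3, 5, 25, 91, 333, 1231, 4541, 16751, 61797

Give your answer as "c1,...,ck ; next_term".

3,2,2 ; 227975

  a_3 = 3·3 + 2·2 + 2·-4 = 5
  a_4 = 3·5 + 2·3 + 2·2 = 25
  a_5 = 3·25 + 2·5 + 2·3 = 91
  a_6 = 3·91 + 2·25 + 2·5 = 333
  a_7 = 3·333 + 2·91 + 2·25 = 1231
  a_8 = 3·1231 + 2·333 + 2·91 = 4541
  a_9 = 3·4541 + 2·1231 + 2·333 = 16751
  a_10 = 3·16751 + 2·4541 + 2·1231 = 61797
  a_11 = 3·61797 + 2·16751 + 2·4541 = 227975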